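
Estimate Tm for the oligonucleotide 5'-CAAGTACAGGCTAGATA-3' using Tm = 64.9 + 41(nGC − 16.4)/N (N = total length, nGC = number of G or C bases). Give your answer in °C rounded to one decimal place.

Base counts: A=7, T=3, G=4, C=3; G+C = 7, N = 17.
Tm = 64.9 + 41·(7 − 16.4)/17 = 64.9 + -385.40/17 = 42.2°C.

42.2°C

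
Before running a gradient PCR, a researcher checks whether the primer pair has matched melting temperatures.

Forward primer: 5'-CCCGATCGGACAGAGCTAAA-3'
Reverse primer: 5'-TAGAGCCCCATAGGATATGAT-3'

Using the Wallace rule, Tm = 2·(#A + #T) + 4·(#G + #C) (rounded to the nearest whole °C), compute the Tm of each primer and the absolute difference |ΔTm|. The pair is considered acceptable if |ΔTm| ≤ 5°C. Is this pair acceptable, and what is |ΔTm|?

|ΔTm| = 2°C; the pair is acceptable.

Forward: A=7 T=2 G=5 C=6 → Tm = 2·9 + 4·11 = 62°C.
Reverse: A=7 T=5 G=5 C=4 → Tm = 2·12 + 4·9 = 60°C.
|ΔTm| = |62 − 60| = 2°C, ≤ 5°C.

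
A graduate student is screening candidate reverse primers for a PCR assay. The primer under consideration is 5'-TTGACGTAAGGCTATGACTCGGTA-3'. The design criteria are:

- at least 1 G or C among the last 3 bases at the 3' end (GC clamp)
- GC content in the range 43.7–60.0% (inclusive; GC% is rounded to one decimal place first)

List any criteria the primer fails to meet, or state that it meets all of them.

Base counts: A=6, T=7, G=7, C=4 (length 24).
GC clamp: 3' end GTA has 1 G/C ✓
GC content: GC 11/24 = 45.8% ✓

Meets all criteria.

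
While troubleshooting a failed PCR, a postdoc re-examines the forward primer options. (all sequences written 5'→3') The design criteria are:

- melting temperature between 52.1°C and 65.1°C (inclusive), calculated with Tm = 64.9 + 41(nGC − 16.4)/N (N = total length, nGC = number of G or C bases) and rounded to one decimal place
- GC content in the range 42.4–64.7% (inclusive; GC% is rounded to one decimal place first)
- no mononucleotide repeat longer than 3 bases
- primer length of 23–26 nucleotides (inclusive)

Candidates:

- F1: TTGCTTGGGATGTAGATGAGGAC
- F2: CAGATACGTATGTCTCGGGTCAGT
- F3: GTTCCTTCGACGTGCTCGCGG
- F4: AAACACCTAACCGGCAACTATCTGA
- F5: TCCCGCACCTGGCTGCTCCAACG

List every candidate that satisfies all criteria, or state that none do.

F1 (23 nt, A=5 T=7 G=9 C=2): Tm = 64.9 + 41·(11 − 16.4)/23 = 55.3°C ✓; GC 11/23 = 47.8% ✓; longest run = 3 ✓; length 23 ✓ — passes.
F2 (24 nt, A=5 T=7 G=7 C=5): Tm = 64.9 + 41·(12 − 16.4)/24 = 57.4°C ✓; GC 12/24 = 50.0% ✓; longest run = 3 ✓; length 24 ✓ — passes.
F3 (21 nt, A=1 T=6 G=7 C=7): Tm = 64.9 + 41·(14 − 16.4)/21 = 60.2°C ✓; GC 14/21 = 66.7%, outside 42.4–64.7% ✗; longest run = 2 ✓; length 21, outside 23–26 ✗ — fails.
F4 (25 nt, A=10 T=4 G=3 C=8): Tm = 64.9 + 41·(11 − 16.4)/25 = 56.0°C ✓; GC 11/25 = 44.0% ✓; longest run = 3 ✓; length 25 ✓ — passes.
F5 (23 nt, A=3 T=4 G=5 C=11): Tm = 64.9 + 41·(16 − 16.4)/23 = 64.2°C ✓; GC 16/23 = 69.6%, outside 42.4–64.7% ✗; longest run = 3 ✓; length 23 ✓ — fails.

F1, F2 and F4.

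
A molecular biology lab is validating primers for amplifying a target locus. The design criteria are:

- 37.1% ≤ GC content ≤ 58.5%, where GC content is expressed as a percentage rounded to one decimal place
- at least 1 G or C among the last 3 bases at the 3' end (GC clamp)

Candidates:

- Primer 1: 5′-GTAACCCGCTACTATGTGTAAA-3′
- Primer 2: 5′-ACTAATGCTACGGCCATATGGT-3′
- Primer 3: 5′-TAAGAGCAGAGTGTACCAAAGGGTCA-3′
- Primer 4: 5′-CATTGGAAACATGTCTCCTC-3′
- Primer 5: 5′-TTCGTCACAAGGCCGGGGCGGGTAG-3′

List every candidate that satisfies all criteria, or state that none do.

Primer 1 (22 nt, A=7 T=6 G=4 C=5): GC 9/22 = 40.9% ✓; 3' end AAA has 0 G/C, need ≥1 ✗ — fails.
Primer 2 (22 nt, A=6 T=6 G=5 C=5): GC 10/22 = 45.5% ✓; 3' end GGT has 2 G/C ✓ — passes.
Primer 3 (26 nt, A=10 T=4 G=8 C=4): GC 12/26 = 46.2% ✓; 3' end TCA has 1 G/C ✓ — passes.
Primer 4 (20 nt, A=5 T=6 G=3 C=6): GC 9/20 = 45.0% ✓; 3' end CTC has 2 G/C ✓ — passes.
Primer 5 (25 nt, A=4 T=4 G=11 C=6): GC 17/25 = 68.0%, outside 37.1–58.5% ✗; 3' end TAG has 1 G/C ✓ — fails.

Primer 2, Primer 3 and Primer 4.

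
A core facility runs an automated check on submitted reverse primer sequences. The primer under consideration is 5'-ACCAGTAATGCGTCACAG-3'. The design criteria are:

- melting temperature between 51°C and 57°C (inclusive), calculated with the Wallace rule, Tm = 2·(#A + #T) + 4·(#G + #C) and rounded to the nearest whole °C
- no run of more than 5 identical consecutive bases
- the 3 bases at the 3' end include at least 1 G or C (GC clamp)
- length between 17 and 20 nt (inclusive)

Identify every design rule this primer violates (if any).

Meets all criteria.

Base counts: A=6, T=3, G=4, C=5 (length 18).
Tm: Tm = 2·9 + 4·9 = 54°C ✓
homopolymer run: longest run = 2 ✓
GC clamp: 3' end CAG has 2 G/C ✓
length: length 18 ✓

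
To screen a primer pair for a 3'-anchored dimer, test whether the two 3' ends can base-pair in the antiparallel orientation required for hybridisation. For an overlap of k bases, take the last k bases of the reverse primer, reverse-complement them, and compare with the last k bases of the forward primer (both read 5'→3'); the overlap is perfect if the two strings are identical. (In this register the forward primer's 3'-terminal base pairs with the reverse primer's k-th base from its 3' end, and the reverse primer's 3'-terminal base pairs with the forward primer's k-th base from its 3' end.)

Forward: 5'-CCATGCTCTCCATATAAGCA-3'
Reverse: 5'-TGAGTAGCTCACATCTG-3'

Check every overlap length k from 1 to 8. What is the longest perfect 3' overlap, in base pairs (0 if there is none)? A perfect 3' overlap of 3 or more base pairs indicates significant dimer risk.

Last 8 bases (5'→3') — forward …TATAAGCA, reverse …CACATCTG.
Reverse complement of the reverse primer's last 8 bases: CAGATGTG; its first k bases are the reverse complement of the reverse primer's last k bases, so a perfect k-base overlap needs the forward primer's last k bases to equal them.
Comparing (forward last k vs required): k=1: A vs C ✗; k=2: CA vs CA ✓; k=3: GCA vs CAG ✗; k=4: AGCA vs CAGA ✗; k=5: AAGCA vs CAGAT ✗; k=6: TAAGCA vs CAGATG ✗; k=7: ATAAGCA vs CAGATGT ✗; k=8: TATAAGCA vs CAGATGTG ✗.
Only k = 2 is perfect, so the longest perfect 3' overlap is 2.

Longest perfect overlap: 2 complementary base pairs; below the dimer-risk threshold (threshold 3).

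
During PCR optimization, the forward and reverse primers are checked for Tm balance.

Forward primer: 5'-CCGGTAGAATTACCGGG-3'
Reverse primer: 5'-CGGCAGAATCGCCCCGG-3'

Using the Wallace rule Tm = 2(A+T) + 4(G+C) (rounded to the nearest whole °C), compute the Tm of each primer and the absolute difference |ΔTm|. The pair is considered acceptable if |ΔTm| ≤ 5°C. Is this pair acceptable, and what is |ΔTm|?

Forward: A=4 T=3 G=6 C=4 → Tm = 2·7 + 4·10 = 54°C.
Reverse: A=3 T=1 G=6 C=7 → Tm = 2·4 + 4·13 = 60°C.
|ΔTm| = |54 − 60| = 6°C, > 5°C.

|ΔTm| = 6°C; the pair is not acceptable.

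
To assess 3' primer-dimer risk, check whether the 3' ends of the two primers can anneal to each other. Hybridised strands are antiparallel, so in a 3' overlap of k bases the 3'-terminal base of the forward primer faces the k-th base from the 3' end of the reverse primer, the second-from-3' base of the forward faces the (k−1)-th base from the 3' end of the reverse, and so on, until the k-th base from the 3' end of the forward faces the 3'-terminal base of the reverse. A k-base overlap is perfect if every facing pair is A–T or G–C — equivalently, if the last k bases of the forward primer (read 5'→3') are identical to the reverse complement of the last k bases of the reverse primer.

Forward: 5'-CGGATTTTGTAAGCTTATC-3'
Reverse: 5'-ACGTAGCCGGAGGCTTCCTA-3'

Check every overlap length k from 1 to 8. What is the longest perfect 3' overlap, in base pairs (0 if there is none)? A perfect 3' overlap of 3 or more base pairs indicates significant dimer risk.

Last 8 bases (5'→3') — forward …AGCTTATC, reverse …GCTTCCTA.
Reverse complement of the reverse primer's last 8 bases: TAGGAAGC; its first k bases are the reverse complement of the reverse primer's last k bases, so a perfect k-base overlap needs the forward primer's last k bases to equal them.
Comparing (forward last k vs required): k=1: C vs T ✗; k=2: TC vs TA ✗; k=3: ATC vs TAG ✗; k=4: TATC vs TAGG ✗; k=5: TTATC vs TAGGA ✗; k=6: CTTATC vs TAGGAA ✗; k=7: GCTTATC vs TAGGAAG ✗; k=8: AGCTTATC vs TAGGAAGC ✗.
No overlap length from 1 to 8 is perfect, so the longest perfect 3' overlap is 0.

Longest perfect overlap: 0 complementary base pairs; below the dimer-risk threshold (threshold 3).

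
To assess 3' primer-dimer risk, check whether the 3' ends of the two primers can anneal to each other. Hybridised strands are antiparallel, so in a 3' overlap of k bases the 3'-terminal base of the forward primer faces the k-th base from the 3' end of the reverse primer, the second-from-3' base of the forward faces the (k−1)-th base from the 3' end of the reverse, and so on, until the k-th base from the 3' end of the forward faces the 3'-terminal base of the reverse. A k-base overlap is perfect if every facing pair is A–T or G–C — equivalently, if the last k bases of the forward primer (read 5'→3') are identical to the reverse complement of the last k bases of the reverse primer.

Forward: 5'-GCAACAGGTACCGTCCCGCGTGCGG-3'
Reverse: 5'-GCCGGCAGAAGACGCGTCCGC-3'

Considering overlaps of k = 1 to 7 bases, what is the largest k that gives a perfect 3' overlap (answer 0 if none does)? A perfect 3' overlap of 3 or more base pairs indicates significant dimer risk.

Last 7 bases (5'→3') — forward …CGTGCGG, reverse …CGTCCGC.
Reverse complement of the reverse primer's last 7 bases: GCGGACG; its first k bases are the reverse complement of the reverse primer's last k bases, so a perfect k-base overlap needs the forward primer's last k bases to equal them.
Comparing (forward last k vs required): k=1: G vs G ✓; k=2: GG vs GC ✗; k=3: CGG vs GCG ✗; k=4: GCGG vs GCGG ✓; k=5: TGCGG vs GCGGA ✗; k=6: GTGCGG vs GCGGAC ✗; k=7: CGTGCGG vs GCGGACG ✗.
Perfect overlaps at k = 1, 4; the largest is 4.

Longest perfect overlap: 4 complementary base pairs; significant dimer risk (threshold 3).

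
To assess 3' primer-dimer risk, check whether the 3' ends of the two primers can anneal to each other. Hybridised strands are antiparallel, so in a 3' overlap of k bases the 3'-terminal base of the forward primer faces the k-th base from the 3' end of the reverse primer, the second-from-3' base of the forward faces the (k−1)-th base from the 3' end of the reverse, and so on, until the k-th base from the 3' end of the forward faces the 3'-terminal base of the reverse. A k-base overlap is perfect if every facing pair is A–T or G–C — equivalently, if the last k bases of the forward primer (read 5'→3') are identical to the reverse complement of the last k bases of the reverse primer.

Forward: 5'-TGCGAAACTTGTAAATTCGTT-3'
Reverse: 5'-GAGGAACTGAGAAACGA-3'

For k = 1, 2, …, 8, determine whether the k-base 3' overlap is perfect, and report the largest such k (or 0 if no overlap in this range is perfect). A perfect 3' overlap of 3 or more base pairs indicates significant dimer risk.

Longest perfect overlap: 5 complementary base pairs; significant dimer risk (threshold 3).

Last 8 bases (5'→3') — forward …AATTCGTT, reverse …AGAAACGA.
Reverse complement of the reverse primer's last 8 bases: TCGTTTCT; its first k bases are the reverse complement of the reverse primer's last k bases, so a perfect k-base overlap needs the forward primer's last k bases to equal them.
Comparing (forward last k vs required): k=1: T vs T ✓; k=2: TT vs TC ✗; k=3: GTT vs TCG ✗; k=4: CGTT vs TCGT ✗; k=5: TCGTT vs TCGTT ✓; k=6: TTCGTT vs TCGTTT ✗; k=7: ATTCGTT vs TCGTTTC ✗; k=8: AATTCGTT vs TCGTTTCT ✗.
Perfect overlaps at k = 1, 5; the largest is 5.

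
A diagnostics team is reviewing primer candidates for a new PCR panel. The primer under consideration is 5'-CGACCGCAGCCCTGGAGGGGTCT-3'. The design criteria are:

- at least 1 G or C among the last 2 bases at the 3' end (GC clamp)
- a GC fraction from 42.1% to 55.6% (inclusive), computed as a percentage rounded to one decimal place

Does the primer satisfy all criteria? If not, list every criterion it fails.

Fails: GC content.

Base counts: A=3, T=3, G=9, C=8 (length 23).
GC clamp: 3' end CT has 1 G/C ✓
GC content: GC 17/23 = 73.9%, outside 42.1–55.6% ✗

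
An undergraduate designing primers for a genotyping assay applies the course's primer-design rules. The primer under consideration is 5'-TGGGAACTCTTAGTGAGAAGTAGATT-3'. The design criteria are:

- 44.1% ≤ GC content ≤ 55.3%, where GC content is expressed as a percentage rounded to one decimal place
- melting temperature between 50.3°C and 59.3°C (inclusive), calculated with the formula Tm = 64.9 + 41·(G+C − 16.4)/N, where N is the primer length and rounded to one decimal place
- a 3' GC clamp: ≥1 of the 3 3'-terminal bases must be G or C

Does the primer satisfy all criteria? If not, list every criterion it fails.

Fails: GC content, GC clamp.

Base counts: A=8, T=8, G=8, C=2 (length 26).
GC content: GC 10/26 = 38.5%, outside 44.1–55.3% ✗
Tm: Tm = 64.9 + 41·(10 − 16.4)/26 = 54.8°C ✓
GC clamp: 3' end ATT has 0 G/C, need ≥1 ✗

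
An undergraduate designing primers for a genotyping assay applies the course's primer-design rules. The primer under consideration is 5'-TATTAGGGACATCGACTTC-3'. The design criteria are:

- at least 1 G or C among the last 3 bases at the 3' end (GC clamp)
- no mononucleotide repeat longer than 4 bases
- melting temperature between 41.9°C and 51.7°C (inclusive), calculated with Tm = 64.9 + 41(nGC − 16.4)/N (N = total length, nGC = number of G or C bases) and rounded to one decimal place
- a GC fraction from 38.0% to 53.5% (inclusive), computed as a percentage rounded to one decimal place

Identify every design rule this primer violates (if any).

Base counts: A=5, T=6, G=4, C=4 (length 19).
GC clamp: 3' end TTC has 1 G/C ✓
homopolymer run: longest run = 3 ✓
Tm: Tm = 64.9 + 41·(8 − 16.4)/19 = 46.8°C ✓
GC content: GC 8/19 = 42.1% ✓

Meets all criteria.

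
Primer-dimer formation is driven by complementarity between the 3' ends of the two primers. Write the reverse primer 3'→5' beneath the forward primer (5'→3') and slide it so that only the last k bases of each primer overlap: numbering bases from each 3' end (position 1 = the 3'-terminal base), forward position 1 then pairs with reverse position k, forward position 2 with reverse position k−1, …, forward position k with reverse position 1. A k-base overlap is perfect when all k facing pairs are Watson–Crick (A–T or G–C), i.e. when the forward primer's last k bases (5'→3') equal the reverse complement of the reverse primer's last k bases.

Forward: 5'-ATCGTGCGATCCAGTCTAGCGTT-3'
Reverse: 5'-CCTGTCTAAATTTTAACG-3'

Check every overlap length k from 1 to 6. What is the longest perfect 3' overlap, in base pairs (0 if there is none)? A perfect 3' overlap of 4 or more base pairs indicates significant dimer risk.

Longest perfect overlap: 4 complementary base pairs; significant dimer risk (threshold 4).

Last 6 bases (5'→3') — forward …AGCGTT, reverse …TTAACG.
Reverse complement of the reverse primer's last 6 bases: CGTTAA; its first k bases are the reverse complement of the reverse primer's last k bases, so a perfect k-base overlap needs the forward primer's last k bases to equal them.
Comparing (forward last k vs required): k=1: T vs C ✗; k=2: TT vs CG ✗; k=3: GTT vs CGT ✗; k=4: CGTT vs CGTT ✓; k=5: GCGTT vs CGTTA ✗; k=6: AGCGTT vs CGTTAA ✗.
Only k = 4 is perfect, so the longest perfect 3' overlap is 4.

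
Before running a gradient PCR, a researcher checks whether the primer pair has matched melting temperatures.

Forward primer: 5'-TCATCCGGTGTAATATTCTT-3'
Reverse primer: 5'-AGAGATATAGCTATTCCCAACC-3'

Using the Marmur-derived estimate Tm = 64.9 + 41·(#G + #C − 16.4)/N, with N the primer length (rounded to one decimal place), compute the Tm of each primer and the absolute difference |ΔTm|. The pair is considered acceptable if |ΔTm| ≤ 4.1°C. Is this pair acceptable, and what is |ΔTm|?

|ΔTm| = 5.5°C; the pair is not acceptable.

Forward: G+C = 7, N = 20 → Tm = 64.9 + 41·(7 − 16.4)/20 = 45.6°C.
Reverse: G+C = 9, N = 22 → Tm = 64.9 + 41·(9 − 16.4)/22 = 51.1°C.
|ΔTm| = |45.6 − 51.1| = 5.5°C, > 4.1°C.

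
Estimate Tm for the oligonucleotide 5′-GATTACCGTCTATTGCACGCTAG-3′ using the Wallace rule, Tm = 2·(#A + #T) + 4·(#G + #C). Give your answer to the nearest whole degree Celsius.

68°C

Base counts: A=5, T=7, G=5, C=6 (length 23).
Tm = 2·(5+7) + 4·(5+6) = 2·12 + 4·11 = 24 + 44 = 68°C.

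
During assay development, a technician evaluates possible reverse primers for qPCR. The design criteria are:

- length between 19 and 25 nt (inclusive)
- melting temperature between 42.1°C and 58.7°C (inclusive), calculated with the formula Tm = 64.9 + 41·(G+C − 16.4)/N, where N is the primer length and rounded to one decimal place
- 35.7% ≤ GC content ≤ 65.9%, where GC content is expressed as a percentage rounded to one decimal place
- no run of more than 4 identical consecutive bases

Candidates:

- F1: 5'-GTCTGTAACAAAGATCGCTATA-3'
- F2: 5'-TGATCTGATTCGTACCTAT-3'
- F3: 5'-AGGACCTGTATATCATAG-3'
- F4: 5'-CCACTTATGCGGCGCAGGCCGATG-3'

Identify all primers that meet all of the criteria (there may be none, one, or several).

F1 (22 nt, A=8 T=6 G=4 C=4): length 22 ✓; Tm = 64.9 + 41·(8 − 16.4)/22 = 49.2°C ✓; GC 8/22 = 36.4% ✓; longest run = 3 ✓ — passes.
F2 (19 nt, A=4 T=8 G=3 C=4): length 19 ✓; Tm = 64.9 + 41·(7 − 16.4)/19 = 44.6°C ✓; GC 7/19 = 36.8% ✓; longest run = 2 ✓ — passes.
F3 (18 nt, A=6 T=5 G=4 C=3): length 18, outside 19–25 ✗; Tm = 64.9 + 41·(7 − 16.4)/18 = 43.5°C ✓; GC 7/18 = 38.9% ✓; longest run = 2 ✓ — fails.
F4 (24 nt, A=4 T=4 G=8 C=8): length 24 ✓; Tm = 64.9 + 41·(16 − 16.4)/24 = 64.2°C, outside 42.1–58.7°C ✗; GC 16/24 = 66.7%, outside 35.7–65.9% ✗; longest run = 2 ✓ — fails.

F1 and F2.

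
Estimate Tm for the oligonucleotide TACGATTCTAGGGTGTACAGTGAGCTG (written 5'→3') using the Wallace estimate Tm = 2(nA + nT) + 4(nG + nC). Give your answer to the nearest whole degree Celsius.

Base counts: A=6, T=8, G=9, C=4 (length 27).
Tm = 2·(6+8) + 4·(9+4) = 2·14 + 4·13 = 28 + 52 = 80°C.

80°C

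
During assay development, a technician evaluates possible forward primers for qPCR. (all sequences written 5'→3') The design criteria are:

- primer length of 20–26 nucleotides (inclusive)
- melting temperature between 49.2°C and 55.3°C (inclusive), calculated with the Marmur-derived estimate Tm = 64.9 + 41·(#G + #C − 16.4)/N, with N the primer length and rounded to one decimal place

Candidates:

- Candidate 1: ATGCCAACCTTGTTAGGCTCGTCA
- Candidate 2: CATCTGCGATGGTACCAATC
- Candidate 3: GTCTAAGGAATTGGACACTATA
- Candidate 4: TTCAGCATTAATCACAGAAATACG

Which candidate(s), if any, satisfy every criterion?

Candidate 2, Candidate 3 and Candidate 4.

Candidate 1 (24 nt, A=5 T=7 G=5 C=7): length 24 ✓; Tm = 64.9 + 41·(12 − 16.4)/24 = 57.4°C, outside 49.2–55.3°C ✗ — fails.
Candidate 2 (20 nt, A=5 T=5 G=4 C=6): length 20 ✓; Tm = 64.9 + 41·(10 − 16.4)/20 = 51.8°C ✓ — passes.
Candidate 3 (22 nt, A=8 T=6 G=5 C=3): length 22 ✓; Tm = 64.9 + 41·(8 − 16.4)/22 = 49.2°C ✓ — passes.
Candidate 4 (24 nt, A=10 T=6 G=3 C=5): length 24 ✓; Tm = 64.9 + 41·(8 − 16.4)/24 = 50.6°C ✓ — passes.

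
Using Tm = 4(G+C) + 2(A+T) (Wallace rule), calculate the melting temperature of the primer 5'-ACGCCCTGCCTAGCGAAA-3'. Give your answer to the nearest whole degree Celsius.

Base counts: A=5, T=2, G=4, C=7 (length 18).
Tm = 2·(5+2) + 4·(4+7) = 2·7 + 4·11 = 14 + 44 = 58°C.

58°C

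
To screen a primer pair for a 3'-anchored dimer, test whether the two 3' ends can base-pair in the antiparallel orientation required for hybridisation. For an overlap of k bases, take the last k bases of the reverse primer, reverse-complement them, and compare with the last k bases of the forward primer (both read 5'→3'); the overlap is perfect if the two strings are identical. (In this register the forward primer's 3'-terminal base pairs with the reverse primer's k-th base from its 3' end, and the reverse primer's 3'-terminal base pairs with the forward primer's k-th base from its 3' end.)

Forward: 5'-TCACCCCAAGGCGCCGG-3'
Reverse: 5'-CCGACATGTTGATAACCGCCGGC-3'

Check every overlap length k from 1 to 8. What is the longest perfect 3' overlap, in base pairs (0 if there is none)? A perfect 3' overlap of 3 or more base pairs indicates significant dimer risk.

Last 8 bases (5'→3') — forward …GGCGCCGG, reverse …CCGCCGGC.
Reverse complement of the reverse primer's last 8 bases: GCCGGCGG; its first k bases are the reverse complement of the reverse primer's last k bases, so a perfect k-base overlap needs the forward primer's last k bases to equal them.
Comparing (forward last k vs required): k=1: G vs G ✓; k=2: GG vs GC ✗; k=3: CGG vs GCC ✗; k=4: CCGG vs GCCG ✗; k=5: GCCGG vs GCCGG ✓; k=6: CGCCGG vs GCCGGC ✗; k=7: GCGCCGG vs GCCGGCG ✗; k=8: GGCGCCGG vs GCCGGCGG ✗.
Perfect overlaps at k = 1, 5; the largest is 5.

Longest perfect overlap: 5 complementary base pairs; significant dimer risk (threshold 3).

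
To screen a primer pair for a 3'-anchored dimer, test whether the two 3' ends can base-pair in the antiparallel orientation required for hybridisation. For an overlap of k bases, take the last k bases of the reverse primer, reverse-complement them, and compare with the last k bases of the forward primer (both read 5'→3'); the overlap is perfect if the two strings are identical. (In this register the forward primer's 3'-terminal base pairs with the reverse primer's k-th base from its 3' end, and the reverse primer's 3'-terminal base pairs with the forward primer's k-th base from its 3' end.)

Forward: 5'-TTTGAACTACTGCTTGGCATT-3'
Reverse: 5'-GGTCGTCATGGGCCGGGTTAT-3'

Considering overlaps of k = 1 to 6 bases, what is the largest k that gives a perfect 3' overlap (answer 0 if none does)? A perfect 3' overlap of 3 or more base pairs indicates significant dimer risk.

Last 6 bases (5'→3') — forward …GGCATT, reverse …GGTTAT.
Reverse complement of the reverse primer's last 6 bases: ATAACC; its first k bases are the reverse complement of the reverse primer's last k bases, so a perfect k-base overlap needs the forward primer's last k bases to equal them.
Comparing (forward last k vs required): k=1: T vs A ✗; k=2: TT vs AT ✗; k=3: ATT vs ATA ✗; k=4: CATT vs ATAA ✗; k=5: GCATT vs ATAAC ✗; k=6: GGCATT vs ATAACC ✗.
No overlap length from 1 to 6 is perfect, so the longest perfect 3' overlap is 0.

Longest perfect overlap: 0 complementary base pairs; below the dimer-risk threshold (threshold 3).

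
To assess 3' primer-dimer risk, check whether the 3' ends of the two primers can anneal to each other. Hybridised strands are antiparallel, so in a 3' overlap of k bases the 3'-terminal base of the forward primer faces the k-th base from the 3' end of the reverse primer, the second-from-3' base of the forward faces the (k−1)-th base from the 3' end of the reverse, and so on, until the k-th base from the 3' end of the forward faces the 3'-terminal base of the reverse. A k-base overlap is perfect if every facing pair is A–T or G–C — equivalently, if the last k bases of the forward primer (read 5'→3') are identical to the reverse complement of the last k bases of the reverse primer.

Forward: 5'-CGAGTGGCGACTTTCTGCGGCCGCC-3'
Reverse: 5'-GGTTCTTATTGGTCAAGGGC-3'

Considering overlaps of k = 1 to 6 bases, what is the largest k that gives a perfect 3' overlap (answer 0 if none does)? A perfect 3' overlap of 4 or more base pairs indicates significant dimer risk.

Last 6 bases (5'→3') — forward …GCCGCC, reverse …AAGGGC.
Reverse complement of the reverse primer's last 6 bases: GCCCTT; its first k bases are the reverse complement of the reverse primer's last k bases, so a perfect k-base overlap needs the forward primer's last k bases to equal them.
Comparing (forward last k vs required): k=1: C vs G ✗; k=2: CC vs GC ✗; k=3: GCC vs GCC ✓; k=4: CGCC vs GCCC ✗; k=5: CCGCC vs GCCCT ✗; k=6: GCCGCC vs GCCCTT ✗.
Only k = 3 is perfect, so the longest perfect 3' overlap is 3.

Longest perfect overlap: 3 complementary base pairs; below the dimer-risk threshold (threshold 4).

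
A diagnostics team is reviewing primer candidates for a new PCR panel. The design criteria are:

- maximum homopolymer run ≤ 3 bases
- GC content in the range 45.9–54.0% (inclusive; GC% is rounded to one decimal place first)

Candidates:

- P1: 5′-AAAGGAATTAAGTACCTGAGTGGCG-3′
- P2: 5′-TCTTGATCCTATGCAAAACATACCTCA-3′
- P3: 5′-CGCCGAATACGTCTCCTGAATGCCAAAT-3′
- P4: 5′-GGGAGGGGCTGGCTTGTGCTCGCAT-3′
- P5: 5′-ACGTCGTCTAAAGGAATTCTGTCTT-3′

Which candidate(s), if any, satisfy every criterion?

P1 (25 nt, A=9 T=5 G=8 C=3): longest run = 3 ✓; GC 11/25 = 44.0%, outside 45.9–54.0% ✗ — fails.
P2 (27 nt, A=9 T=8 G=2 C=8): longest run = 4, exceeds 3 ✗; GC 10/27 = 37.0%, outside 45.9–54.0% ✗ — fails.
P3 (28 nt, A=8 T=6 G=5 C=9): longest run = 3 ✓; GC 14/28 = 50.0% ✓ — passes.
P4 (25 nt, A=2 T=6 G=12 C=5): longest run = 4, exceeds 3 ✗; GC 17/25 = 68.0%, outside 45.9–54.0% ✗ — fails.
P5 (25 nt, A=6 T=9 G=5 C=5): longest run = 3 ✓; GC 10/25 = 40.0%, outside 45.9–54.0% ✗ — fails.

P3 only.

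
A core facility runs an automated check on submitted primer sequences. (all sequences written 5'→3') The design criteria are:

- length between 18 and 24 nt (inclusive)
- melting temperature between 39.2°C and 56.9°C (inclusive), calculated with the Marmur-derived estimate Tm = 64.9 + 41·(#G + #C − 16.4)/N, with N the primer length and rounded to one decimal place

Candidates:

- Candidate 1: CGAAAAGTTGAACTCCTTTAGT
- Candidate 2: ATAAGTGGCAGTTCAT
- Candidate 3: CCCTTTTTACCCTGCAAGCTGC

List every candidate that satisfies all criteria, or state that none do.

Candidate 1 and Candidate 3.

Candidate 1 (22 nt, A=7 T=7 G=4 C=4): length 22 ✓; Tm = 64.9 + 41·(8 − 16.4)/22 = 49.2°C ✓ — passes.
Candidate 2 (16 nt, A=5 T=5 G=4 C=2): length 16, outside 18–24 ✗; Tm = 64.9 + 41·(6 − 16.4)/16 = 38.3°C, outside 39.2–56.9°C ✗ — fails.
Candidate 3 (22 nt, A=3 T=7 G=3 C=9): length 22 ✓; Tm = 64.9 + 41·(12 − 16.4)/22 = 56.7°C ✓ — passes.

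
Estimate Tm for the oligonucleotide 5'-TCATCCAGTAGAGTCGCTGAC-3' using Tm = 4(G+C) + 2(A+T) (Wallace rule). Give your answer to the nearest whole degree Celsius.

64°C

Base counts: A=5, T=5, G=5, C=6 (length 21).
Tm = 2·(5+5) + 4·(5+6) = 2·10 + 4·11 = 20 + 44 = 64°C.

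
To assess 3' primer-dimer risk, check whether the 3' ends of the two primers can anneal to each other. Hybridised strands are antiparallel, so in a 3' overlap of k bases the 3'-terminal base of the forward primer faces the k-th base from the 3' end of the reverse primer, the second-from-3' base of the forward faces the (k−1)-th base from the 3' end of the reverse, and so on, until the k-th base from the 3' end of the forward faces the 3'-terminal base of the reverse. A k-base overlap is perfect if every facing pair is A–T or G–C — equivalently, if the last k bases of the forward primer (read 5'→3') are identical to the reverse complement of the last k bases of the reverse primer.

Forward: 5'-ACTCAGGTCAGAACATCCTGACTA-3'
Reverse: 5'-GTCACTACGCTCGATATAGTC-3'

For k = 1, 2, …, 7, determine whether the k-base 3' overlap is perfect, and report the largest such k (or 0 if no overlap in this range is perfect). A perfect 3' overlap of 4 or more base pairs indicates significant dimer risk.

Last 7 bases (5'→3') — forward …CTGACTA, reverse …TATAGTC.
Reverse complement of the reverse primer's last 7 bases: GACTATA; its first k bases are the reverse complement of the reverse primer's last k bases, so a perfect k-base overlap needs the forward primer's last k bases to equal them.
Comparing (forward last k vs required): k=1: A vs G ✗; k=2: TA vs GA ✗; k=3: CTA vs GAC ✗; k=4: ACTA vs GACT ✗; k=5: GACTA vs GACTA ✓; k=6: TGACTA vs GACTAT ✗; k=7: CTGACTA vs GACTATA ✗.
Only k = 5 is perfect, so the longest perfect 3' overlap is 5.

Longest perfect overlap: 5 complementary base pairs; significant dimer risk (threshold 4).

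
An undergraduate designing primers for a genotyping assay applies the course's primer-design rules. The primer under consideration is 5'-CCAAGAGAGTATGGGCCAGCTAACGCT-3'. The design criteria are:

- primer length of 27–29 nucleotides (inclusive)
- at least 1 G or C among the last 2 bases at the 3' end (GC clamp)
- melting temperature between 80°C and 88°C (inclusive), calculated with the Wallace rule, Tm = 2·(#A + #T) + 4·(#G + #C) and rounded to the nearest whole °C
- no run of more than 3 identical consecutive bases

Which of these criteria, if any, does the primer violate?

Meets all criteria.

Base counts: A=8, T=4, G=8, C=7 (length 27).
length: length 27 ✓
GC clamp: 3' end CT has 1 G/C ✓
Tm: Tm = 2·12 + 4·15 = 84°C ✓
homopolymer run: longest run = 3 ✓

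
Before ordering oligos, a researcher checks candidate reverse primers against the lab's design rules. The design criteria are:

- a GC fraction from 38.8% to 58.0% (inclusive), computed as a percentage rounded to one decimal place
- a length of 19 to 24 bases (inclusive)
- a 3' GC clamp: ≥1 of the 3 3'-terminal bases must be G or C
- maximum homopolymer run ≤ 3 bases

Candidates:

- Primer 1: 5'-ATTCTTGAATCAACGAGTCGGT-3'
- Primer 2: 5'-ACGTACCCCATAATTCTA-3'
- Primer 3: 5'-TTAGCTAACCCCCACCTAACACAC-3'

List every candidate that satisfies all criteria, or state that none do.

Primer 1 (22 nt, A=6 T=7 G=5 C=4): GC 9/22 = 40.9% ✓; length 22 ✓; 3' end GGT has 2 G/C ✓; longest run = 2 ✓ — passes.
Primer 2 (18 nt, A=6 T=5 G=1 C=6): GC 7/18 = 38.9% ✓; length 18, outside 19–24 ✗; 3' end CTA has 1 G/C ✓; longest run = 4, exceeds 3 ✗ — fails.
Primer 3 (24 nt, A=8 T=4 G=1 C=11): GC 12/24 = 50.0% ✓; length 24 ✓; 3' end CAC has 2 G/C ✓; longest run = 5, exceeds 3 ✗ — fails.

Primer 1 only.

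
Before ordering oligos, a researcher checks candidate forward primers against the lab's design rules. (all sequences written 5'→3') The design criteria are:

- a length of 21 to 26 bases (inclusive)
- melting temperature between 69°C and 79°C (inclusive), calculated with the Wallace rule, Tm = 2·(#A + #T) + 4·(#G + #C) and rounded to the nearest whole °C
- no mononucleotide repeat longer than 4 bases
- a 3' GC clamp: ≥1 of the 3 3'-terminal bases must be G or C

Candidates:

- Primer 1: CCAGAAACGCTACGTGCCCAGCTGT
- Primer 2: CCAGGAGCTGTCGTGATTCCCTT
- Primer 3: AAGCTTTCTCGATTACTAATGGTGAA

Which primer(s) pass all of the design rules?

Primer 1 (25 nt, A=6 T=4 G=6 C=9): length 25 ✓; Tm = 2·10 + 4·15 = 80°C, outside 69–79°C ✗; longest run = 3 ✓; 3' end TGT has 1 G/C ✓ — fails.
Primer 2 (23 nt, A=3 T=7 G=6 C=7): length 23 ✓; Tm = 2·10 + 4·13 = 72°C ✓; longest run = 3 ✓; 3' end CTT has 1 G/C ✓ — passes.
Primer 3 (26 nt, A=8 T=9 G=5 C=4): length 26 ✓; Tm = 2·17 + 4·9 = 70°C ✓; longest run = 3 ✓; 3' end GAA has 1 G/C ✓ — passes.

Primer 2 and Primer 3.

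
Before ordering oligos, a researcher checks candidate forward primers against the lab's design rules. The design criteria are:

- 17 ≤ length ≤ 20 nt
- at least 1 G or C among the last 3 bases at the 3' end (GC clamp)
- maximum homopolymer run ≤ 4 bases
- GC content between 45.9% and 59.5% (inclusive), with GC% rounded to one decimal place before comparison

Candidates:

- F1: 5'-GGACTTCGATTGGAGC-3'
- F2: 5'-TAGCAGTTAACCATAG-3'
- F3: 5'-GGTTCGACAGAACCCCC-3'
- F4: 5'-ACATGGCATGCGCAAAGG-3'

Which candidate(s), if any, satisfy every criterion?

F1 (16 nt, A=3 T=4 G=6 C=3): length 16, outside 17–20 ✗; 3' end AGC has 2 G/C ✓; longest run = 2 ✓; GC 9/16 = 56.3% ✓ — fails.
F2 (16 nt, A=6 T=4 G=3 C=3): length 16, outside 17–20 ✗; 3' end TAG has 1 G/C ✓; longest run = 2 ✓; GC 6/16 = 37.5%, outside 45.9–59.5% ✗ — fails.
F3 (17 nt, A=4 T=2 G=4 C=7): length 17 ✓; 3' end CCC has 3 G/C ✓; longest run = 5, exceeds 4 ✗; GC 11/17 = 64.7%, outside 45.9–59.5% ✗ — fails.
F4 (18 nt, A=6 T=2 G=6 C=4): length 18 ✓; 3' end AGG has 2 G/C ✓; longest run = 3 ✓; GC 10/18 = 55.6% ✓ — passes.

F4 only.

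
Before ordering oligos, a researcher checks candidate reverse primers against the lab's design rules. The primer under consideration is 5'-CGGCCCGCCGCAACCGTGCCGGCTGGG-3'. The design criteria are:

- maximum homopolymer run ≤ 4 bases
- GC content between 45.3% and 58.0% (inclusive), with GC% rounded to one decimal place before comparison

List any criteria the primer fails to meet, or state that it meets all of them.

Base counts: A=2, T=2, G=11, C=12 (length 27).
homopolymer run: longest run = 3 ✓
GC content: GC 23/27 = 85.2%, outside 45.3–58.0% ✗

Fails: GC content.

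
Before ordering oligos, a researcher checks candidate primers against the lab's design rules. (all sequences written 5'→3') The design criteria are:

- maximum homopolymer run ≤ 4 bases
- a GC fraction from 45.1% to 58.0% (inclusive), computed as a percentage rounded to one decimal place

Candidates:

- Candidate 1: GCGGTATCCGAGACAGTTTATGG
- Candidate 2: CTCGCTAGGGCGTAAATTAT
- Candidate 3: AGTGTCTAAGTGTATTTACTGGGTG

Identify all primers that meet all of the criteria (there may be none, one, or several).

Candidate 1 only.

Candidate 1 (23 nt, A=5 T=6 G=8 C=4): longest run = 3 ✓; GC 12/23 = 52.2% ✓ — passes.
Candidate 2 (20 nt, A=5 T=6 G=5 C=4): longest run = 3 ✓; GC 9/20 = 45.0%, outside 45.1–58.0% ✗ — fails.
Candidate 3 (25 nt, A=5 T=10 G=8 C=2): longest run = 3 ✓; GC 10/25 = 40.0%, outside 45.1–58.0% ✗ — fails.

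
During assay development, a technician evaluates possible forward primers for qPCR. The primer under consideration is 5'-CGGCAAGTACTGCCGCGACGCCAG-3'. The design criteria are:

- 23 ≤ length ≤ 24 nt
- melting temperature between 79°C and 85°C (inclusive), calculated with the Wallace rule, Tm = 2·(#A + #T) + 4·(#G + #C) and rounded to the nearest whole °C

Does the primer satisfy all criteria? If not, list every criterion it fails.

Base counts: A=5, T=2, G=8, C=9 (length 24).
length: length 24 ✓
Tm: Tm = 2·7 + 4·17 = 82°C ✓

Meets all criteria.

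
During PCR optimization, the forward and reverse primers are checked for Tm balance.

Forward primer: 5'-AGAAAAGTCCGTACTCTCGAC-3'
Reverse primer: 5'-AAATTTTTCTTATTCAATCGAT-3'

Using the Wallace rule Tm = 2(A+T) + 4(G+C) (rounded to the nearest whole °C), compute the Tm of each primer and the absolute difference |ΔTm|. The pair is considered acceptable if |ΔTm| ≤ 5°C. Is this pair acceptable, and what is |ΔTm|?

|ΔTm| = 10°C; the pair is not acceptable.

Forward: A=7 T=4 G=4 C=6 → Tm = 2·11 + 4·10 = 62°C.
Reverse: A=7 T=11 G=1 C=3 → Tm = 2·18 + 4·4 = 52°C.
|ΔTm| = |62 − 52| = 10°C, > 5°C.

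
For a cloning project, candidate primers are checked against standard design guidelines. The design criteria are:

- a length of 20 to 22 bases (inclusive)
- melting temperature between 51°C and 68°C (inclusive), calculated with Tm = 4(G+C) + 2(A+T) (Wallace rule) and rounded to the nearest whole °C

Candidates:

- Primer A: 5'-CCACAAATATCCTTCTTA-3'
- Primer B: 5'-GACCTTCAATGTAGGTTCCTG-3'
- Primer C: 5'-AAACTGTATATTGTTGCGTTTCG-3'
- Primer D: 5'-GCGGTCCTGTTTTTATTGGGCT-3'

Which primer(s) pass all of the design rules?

Primer A (18 nt, A=6 T=6 G=0 C=6): length 18, outside 20–22 ✗; Tm = 2·12 + 4·6 = 48°C, outside 51–68°C ✗ — fails.
Primer B (21 nt, A=4 T=7 G=5 C=5): length 21 ✓; Tm = 2·11 + 4·10 = 62°C ✓ — passes.
Primer C (23 nt, A=5 T=10 G=5 C=3): length 23, outside 20–22 ✗; Tm = 2·15 + 4·8 = 62°C ✓ — fails.
Primer D (22 nt, A=1 T=10 G=7 C=4): length 22 ✓; Tm = 2·11 + 4·11 = 66°C ✓ — passes.

Primer B and Primer D.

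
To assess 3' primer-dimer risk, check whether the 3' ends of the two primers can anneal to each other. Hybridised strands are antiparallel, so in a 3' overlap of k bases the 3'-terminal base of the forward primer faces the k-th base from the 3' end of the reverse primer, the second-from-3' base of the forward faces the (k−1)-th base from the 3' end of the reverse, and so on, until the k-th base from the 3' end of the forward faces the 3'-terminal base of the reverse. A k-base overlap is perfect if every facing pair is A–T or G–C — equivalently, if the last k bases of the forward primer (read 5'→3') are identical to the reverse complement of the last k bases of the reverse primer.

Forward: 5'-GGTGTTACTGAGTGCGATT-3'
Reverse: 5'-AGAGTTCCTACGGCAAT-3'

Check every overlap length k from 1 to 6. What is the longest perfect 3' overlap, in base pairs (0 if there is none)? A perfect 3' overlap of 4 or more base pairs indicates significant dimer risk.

Longest perfect overlap: 3 complementary base pairs; below the dimer-risk threshold (threshold 4).

Last 6 bases (5'→3') — forward …GCGATT, reverse …GGCAAT.
Reverse complement of the reverse primer's last 6 bases: ATTGCC; its first k bases are the reverse complement of the reverse primer's last k bases, so a perfect k-base overlap needs the forward primer's last k bases to equal them.
Comparing (forward last k vs required): k=1: T vs A ✗; k=2: TT vs AT ✗; k=3: ATT vs ATT ✓; k=4: GATT vs ATTG ✗; k=5: CGATT vs ATTGC ✗; k=6: GCGATT vs ATTGCC ✗.
Only k = 3 is perfect, so the longest perfect 3' overlap is 3.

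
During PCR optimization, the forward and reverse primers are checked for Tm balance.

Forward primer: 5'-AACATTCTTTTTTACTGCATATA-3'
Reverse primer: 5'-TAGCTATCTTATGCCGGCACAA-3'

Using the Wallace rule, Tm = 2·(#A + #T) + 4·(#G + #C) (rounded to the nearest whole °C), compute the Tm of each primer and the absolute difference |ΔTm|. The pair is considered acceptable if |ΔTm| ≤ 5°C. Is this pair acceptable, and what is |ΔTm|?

|ΔTm| = 8°C; the pair is not acceptable.

Forward: A=7 T=11 G=1 C=4 → Tm = 2·18 + 4·5 = 56°C.
Reverse: A=6 T=6 G=4 C=6 → Tm = 2·12 + 4·10 = 64°C.
|ΔTm| = |56 − 64| = 8°C, > 5°C.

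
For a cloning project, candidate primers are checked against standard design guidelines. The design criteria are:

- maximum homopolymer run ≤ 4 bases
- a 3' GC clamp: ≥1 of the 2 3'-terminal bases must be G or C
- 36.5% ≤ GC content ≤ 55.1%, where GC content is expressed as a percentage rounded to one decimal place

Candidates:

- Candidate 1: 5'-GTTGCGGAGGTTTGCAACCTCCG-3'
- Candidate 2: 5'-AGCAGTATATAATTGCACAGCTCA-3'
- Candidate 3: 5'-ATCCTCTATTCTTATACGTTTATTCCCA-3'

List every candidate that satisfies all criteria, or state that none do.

Candidate 2 only.

Candidate 1 (23 nt, A=3 T=6 G=8 C=6): longest run = 3 ✓; 3' end CG has 2 G/C ✓; GC 14/23 = 60.9%, outside 36.5–55.1% ✗ — fails.
Candidate 2 (24 nt, A=9 T=6 G=4 C=5): longest run = 2 ✓; 3' end CA has 1 G/C ✓; GC 9/24 = 37.5% ✓ — passes.
Candidate 3 (28 nt, A=6 T=13 G=1 C=8): longest run = 3 ✓; 3' end CA has 1 G/C ✓; GC 9/28 = 32.1%, outside 36.5–55.1% ✗ — fails.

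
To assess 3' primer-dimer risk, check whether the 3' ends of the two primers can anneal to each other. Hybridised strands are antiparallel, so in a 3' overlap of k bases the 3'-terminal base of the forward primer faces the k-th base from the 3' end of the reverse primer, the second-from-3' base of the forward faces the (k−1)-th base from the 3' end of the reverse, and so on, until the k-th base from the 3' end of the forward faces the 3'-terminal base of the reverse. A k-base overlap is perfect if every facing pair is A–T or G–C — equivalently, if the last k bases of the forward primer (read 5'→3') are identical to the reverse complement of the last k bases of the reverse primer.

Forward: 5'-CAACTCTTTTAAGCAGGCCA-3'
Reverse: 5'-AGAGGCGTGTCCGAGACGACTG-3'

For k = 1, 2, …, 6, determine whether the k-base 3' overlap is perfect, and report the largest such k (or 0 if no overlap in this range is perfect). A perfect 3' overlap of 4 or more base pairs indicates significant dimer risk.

Last 6 bases (5'→3') — forward …AGGCCA, reverse …CGACTG.
Reverse complement of the reverse primer's last 6 bases: CAGTCG; its first k bases are the reverse complement of the reverse primer's last k bases, so a perfect k-base overlap needs the forward primer's last k bases to equal them.
Comparing (forward last k vs required): k=1: A vs C ✗; k=2: CA vs CA ✓; k=3: CCA vs CAG ✗; k=4: GCCA vs CAGT ✗; k=5: GGCCA vs CAGTC ✗; k=6: AGGCCA vs CAGTCG ✗.
Only k = 2 is perfect, so the longest perfect 3' overlap is 2.

Longest perfect overlap: 2 complementary base pairs; below the dimer-risk threshold (threshold 4).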